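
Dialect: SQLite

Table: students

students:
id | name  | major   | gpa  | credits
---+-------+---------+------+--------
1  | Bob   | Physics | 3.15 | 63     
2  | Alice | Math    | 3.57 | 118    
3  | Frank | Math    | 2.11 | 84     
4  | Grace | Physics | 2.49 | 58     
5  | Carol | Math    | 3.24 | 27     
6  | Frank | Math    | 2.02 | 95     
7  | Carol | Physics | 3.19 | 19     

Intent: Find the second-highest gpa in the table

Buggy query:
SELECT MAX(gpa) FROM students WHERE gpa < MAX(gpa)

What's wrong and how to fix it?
Bug: The inner MAX is an aggregate inside WHERE, which is not allowed

Fix: Compute the overall MAX in a subquery, then take MAX of rows below it

Corrected query:
SELECT MAX(gpa) FROM students WHERE gpa < (SELECT MAX(gpa) FROM students)

Result:
MAX(gpa)
--------
3.24    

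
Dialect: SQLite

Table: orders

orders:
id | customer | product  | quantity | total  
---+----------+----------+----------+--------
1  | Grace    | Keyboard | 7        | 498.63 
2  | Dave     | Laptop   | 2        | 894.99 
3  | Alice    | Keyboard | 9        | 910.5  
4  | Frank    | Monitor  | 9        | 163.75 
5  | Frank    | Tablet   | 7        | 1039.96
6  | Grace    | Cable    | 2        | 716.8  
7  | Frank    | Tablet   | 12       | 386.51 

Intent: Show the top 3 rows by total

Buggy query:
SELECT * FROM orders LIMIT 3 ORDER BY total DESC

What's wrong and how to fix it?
Bug: LIMIT must come after ORDER BY

Fix: Swap the clauses: ORDER BY first, then LIMIT

Corrected query:
SELECT * FROM orders ORDER BY total DESC LIMIT 3

Result:
id | customer | product  | quantity | total  
---+----------+----------+----------+--------
5  | Frank    | Tablet   | 7        | 1039.96
3  | Alice    | Keyboard | 9        | 910.5  
2  | Dave     | Laptop   | 2        | 894.99 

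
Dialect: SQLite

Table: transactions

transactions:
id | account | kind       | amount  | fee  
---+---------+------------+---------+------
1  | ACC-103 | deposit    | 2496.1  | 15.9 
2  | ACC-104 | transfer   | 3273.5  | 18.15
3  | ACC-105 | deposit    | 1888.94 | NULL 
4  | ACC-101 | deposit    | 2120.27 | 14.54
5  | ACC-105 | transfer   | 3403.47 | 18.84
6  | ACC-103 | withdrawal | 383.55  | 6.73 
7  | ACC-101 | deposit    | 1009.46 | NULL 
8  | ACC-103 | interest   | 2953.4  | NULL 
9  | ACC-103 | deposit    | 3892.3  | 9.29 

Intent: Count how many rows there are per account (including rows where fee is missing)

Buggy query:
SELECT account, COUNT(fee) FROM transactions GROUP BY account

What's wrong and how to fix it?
Bug: COUNT(column) counts non-NULL values only; rows with NULL fee aren't counted

Fix: Use COUNT(*) to count all rows regardless of NULL

Corrected query:
SELECT account, COUNT(*) FROM transactions GROUP BY account

Result:
account | COUNT(*)
--------+---------
ACC-101 | 2       
ACC-103 | 4       
ACC-104 | 1       
ACC-105 | 2       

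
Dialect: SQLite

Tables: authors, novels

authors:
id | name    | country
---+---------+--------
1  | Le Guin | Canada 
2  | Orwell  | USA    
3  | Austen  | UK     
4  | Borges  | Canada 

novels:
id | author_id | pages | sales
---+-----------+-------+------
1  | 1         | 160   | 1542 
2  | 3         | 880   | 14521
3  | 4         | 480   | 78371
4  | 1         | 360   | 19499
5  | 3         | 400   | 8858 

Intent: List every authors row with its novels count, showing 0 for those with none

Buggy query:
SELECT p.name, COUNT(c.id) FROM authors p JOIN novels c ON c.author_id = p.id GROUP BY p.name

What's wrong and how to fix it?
Bug: INNER JOIN drops authors rows that have no matching novels rows

Fix: Switch to LEFT JOIN to retain unmatched parent rows

Corrected query:
SELECT p.name, COUNT(c.id) FROM authors p LEFT JOIN novels c ON c.author_id = p.id GROUP BY p.name

Result:
name    | COUNT(c.id)
--------+------------
Austen  | 2          
Borges  | 1          
Le Guin | 2          
Orwell  | 0          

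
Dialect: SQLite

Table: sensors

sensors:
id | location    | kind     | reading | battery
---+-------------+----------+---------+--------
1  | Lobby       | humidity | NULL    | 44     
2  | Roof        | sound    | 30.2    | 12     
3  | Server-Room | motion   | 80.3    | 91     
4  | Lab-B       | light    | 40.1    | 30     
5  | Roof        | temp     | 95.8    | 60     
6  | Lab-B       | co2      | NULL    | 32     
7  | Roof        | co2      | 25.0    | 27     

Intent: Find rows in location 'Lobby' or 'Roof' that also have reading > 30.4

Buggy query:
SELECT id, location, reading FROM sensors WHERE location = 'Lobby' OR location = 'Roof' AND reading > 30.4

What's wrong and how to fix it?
Bug: Without parentheses, AND is evaluated before OR, so the reading filter only applies to the 'Roof' branch

Fix: Add parentheses around the OR so the AND applies to both alternatives

Corrected query:
SELECT id, location, reading FROM sensors WHERE (location = 'Lobby' OR location = 'Roof') AND reading > 30.4

Result:
id | location | reading
---+----------+--------
5  | Roof     | 95.8   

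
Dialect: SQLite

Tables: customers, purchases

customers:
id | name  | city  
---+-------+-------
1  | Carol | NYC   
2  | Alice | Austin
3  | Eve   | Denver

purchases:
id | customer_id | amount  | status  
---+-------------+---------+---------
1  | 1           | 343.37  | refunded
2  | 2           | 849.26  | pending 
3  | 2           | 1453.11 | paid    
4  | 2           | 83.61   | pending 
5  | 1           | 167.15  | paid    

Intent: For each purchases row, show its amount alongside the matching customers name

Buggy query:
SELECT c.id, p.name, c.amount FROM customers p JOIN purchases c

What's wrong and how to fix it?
Bug: Missing join condition: each purchases row is matched to all customers rows instead of just its own

Fix: Add ON c.customer_id = p.id to the JOIN

Corrected query:
SELECT c.id, p.name, c.amount FROM customers p JOIN purchases c ON c.customer_id = p.id

Result:
id | name  | amount 
---+-------+--------
1  | Carol | 343.37 
2  | Alice | 849.26 
3  | Alice | 1453.11
4  | Alice | 83.61  
5  | Carol | 167.15 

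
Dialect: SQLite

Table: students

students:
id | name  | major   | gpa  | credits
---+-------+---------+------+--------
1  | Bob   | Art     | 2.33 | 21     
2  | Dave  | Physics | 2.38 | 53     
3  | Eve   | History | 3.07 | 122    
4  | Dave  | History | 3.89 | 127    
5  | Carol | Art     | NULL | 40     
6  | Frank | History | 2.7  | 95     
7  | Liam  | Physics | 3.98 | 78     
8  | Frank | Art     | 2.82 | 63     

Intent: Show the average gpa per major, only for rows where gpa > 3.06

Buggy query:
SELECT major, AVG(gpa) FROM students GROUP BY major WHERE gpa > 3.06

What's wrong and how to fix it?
Bug: Row-level WHERE must come before GROUP BY in the clause order

Fix: Place WHERE between FROM and GROUP BY

Corrected query:
SELECT major, AVG(gpa) FROM students WHERE gpa > 3.06 GROUP BY major

Result:
major   | AVG(gpa)
--------+---------
History | 3.48    
Physics | 3.98    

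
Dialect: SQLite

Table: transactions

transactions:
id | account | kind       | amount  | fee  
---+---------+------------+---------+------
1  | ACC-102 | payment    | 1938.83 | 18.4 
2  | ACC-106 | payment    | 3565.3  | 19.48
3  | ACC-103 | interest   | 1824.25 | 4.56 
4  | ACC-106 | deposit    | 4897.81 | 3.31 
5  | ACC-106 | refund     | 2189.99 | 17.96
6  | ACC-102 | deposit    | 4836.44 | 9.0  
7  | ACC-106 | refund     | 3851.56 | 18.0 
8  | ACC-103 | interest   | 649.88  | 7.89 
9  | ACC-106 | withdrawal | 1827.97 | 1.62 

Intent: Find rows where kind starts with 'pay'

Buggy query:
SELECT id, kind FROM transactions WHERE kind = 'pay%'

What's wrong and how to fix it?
Bug: '=' compares the literal string including the % character; pattern matching needs LIKE

Fix: Replace '=' with LIKE so 'pay%' is treated as a pattern

Corrected query:
SELECT id, kind FROM transactions WHERE kind LIKE 'pay%'

Result:
id | kind   
---+--------
1  | payment
2  | payment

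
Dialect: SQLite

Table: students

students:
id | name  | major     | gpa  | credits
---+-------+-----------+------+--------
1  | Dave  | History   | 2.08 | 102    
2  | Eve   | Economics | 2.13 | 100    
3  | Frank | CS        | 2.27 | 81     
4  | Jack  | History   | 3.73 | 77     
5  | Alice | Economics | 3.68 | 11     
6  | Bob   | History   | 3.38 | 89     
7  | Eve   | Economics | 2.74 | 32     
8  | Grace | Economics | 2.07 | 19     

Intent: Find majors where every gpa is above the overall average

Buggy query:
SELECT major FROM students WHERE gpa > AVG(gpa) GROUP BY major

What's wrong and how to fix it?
Bug: AVG() is an aggregate; it can't sit directly in WHERE

Fix: Use a subquery for AVG and a HAVING MIN(...) filter so the condition holds for every row in the group

Corrected query:
SELECT major FROM students GROUP BY major HAVING MIN(gpa) > (SELECT AVG(gpa) FROM students)

Result:
(no rows)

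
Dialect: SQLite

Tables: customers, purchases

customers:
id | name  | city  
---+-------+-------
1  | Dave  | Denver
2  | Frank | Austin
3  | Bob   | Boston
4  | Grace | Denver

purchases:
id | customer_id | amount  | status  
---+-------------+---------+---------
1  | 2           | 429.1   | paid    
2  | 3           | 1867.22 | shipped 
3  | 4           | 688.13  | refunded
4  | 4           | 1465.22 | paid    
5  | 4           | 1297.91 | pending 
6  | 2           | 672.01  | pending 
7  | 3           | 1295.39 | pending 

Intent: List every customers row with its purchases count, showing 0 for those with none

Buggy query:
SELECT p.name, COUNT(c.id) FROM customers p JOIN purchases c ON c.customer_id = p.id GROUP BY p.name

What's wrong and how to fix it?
Bug: INNER JOIN drops customers rows that have no matching purchases rows

Fix: Switch to LEFT JOIN to retain unmatched parent rows

Corrected query:
SELECT p.name, COUNT(c.id) FROM customers p LEFT JOIN purchases c ON c.customer_id = p.id GROUP BY p.name

Result:
name  | COUNT(c.id)
------+------------
Bob   | 2          
Dave  | 0          
Frank | 2          
Grace | 3          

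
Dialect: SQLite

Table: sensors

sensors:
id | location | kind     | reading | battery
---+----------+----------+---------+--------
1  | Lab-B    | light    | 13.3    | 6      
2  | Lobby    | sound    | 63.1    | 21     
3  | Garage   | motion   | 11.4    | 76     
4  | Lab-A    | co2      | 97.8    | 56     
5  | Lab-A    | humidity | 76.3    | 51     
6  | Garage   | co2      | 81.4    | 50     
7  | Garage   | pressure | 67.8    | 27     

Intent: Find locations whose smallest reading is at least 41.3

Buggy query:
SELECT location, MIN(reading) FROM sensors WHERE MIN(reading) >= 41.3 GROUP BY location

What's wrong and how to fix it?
Bug: Aggregates like MIN are computed per group after WHERE runs

Fix: Use HAVING for the per-group MIN condition

Corrected query:
SELECT location, MIN(reading) FROM sensors GROUP BY location HAVING MIN(reading) >= 41.3

Result:
location | MIN(reading)
---------+-------------
Lab-A    | 76.3        
Lobby    | 63.1        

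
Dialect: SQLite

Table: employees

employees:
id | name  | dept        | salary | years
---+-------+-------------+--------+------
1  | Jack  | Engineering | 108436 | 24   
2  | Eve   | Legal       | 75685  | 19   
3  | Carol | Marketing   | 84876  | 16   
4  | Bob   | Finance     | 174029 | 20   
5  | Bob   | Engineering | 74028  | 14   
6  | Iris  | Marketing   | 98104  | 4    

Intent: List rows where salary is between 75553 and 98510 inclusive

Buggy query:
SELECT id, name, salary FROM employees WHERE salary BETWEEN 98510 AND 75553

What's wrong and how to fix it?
Bug: The bounds are reversed; BETWEEN a AND b requires a <= b to match anything

Fix: Swap the bounds so the smaller value comes first

Corrected query:
SELECT id, name, salary FROM employees WHERE salary BETWEEN 75553 AND 98510

Result:
id | name  | salary
---+-------+-------
2  | Eve   | 75685 
3  | Carol | 84876 
6  | Iris  | 98104 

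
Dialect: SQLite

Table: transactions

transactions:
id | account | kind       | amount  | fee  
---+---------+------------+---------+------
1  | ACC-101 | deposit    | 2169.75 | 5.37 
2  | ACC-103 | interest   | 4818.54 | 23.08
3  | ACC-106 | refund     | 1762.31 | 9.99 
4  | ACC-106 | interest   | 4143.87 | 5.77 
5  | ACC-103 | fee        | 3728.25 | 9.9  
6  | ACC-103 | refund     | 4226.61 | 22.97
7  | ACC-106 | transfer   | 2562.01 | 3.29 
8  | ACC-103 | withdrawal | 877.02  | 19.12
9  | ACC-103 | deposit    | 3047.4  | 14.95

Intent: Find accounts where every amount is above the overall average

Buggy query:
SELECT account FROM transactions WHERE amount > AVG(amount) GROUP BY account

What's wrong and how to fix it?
Bug: WHERE evaluates per row before aggregation, so AVG() is unavailable

Fix: Use a subquery for AVG and a HAVING MIN(...) filter so the condition holds for every row in the group

Corrected query:
SELECT account FROM transactions GROUP BY account HAVING MIN(amount) > (SELECT AVG(amount) FROM transactions)

Result:
(no rows)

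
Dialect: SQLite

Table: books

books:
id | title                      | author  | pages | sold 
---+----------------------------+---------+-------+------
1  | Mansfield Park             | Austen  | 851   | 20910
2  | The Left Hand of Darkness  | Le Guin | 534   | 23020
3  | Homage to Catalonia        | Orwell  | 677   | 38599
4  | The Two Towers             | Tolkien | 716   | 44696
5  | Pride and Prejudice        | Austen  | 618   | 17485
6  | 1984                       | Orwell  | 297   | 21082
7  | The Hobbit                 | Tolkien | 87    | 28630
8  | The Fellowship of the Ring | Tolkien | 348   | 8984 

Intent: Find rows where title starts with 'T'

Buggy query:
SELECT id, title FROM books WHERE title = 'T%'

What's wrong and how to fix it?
Bug: '=' compares the literal string including the % character; pattern matching needs LIKE

Fix: Replace '=' with LIKE so 'T%' is treated as a pattern

Corrected query:
SELECT id, title FROM books WHERE title LIKE 'T%'

Result:
id | title                     
---+---------------------------
2  | The Left Hand of Darkness 
4  | The Two Towers            
7  | The Hobbit                
8  | The Fellowship of the Ring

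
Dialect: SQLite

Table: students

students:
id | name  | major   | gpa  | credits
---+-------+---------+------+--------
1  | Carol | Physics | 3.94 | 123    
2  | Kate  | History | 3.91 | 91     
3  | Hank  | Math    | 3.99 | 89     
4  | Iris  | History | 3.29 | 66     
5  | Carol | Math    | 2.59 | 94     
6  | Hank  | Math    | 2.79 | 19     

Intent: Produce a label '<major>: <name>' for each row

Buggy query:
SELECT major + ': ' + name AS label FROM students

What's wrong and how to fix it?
Bug: '+' is numeric addition; on text columns SQLite converts them to 0 instead of concatenating

Fix: Replace + with || to concatenate text

Corrected query:
SELECT major || ': ' || name AS label FROM students

Result:
label         
--------------
Physics: Carol
History: Kate 
Math: Hank    
History: Iris 
Math: Carol   
Math: Hank    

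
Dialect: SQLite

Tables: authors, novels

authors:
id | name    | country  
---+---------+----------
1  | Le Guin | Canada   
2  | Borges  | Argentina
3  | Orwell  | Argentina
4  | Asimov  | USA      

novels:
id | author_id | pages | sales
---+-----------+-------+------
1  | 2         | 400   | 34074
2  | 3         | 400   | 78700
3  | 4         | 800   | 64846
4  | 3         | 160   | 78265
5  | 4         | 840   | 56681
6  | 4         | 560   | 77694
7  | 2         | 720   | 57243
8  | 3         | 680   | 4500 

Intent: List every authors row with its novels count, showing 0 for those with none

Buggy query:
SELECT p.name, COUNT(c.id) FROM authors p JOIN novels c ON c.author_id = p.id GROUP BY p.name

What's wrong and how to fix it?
Bug: An inner join excludes parents with zero children

Fix: Switch to LEFT JOIN to retain unmatched parent rows

Corrected query:
SELECT p.name, COUNT(c.id) FROM authors p LEFT JOIN novels c ON c.author_id = p.id GROUP BY p.name

Result:
name    | COUNT(c.id)
--------+------------
Asimov  | 3          
Borges  | 2          
Le Guin | 0          
Orwell  | 3          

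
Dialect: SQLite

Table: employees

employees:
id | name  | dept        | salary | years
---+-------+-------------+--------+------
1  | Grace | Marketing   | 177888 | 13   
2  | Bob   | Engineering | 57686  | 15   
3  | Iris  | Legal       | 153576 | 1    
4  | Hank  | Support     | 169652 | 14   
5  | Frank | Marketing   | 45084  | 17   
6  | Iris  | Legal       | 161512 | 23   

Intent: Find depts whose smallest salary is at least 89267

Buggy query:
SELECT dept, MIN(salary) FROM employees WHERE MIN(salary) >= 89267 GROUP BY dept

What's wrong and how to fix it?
Bug: Aggregates like MIN are computed per group after WHERE runs

Fix: Use HAVING for the per-group MIN condition

Corrected query:
SELECT dept, MIN(salary) FROM employees GROUP BY dept HAVING MIN(salary) >= 89267

Result:
dept    | MIN(salary)
--------+------------
Legal   | 153576     
Support | 169652     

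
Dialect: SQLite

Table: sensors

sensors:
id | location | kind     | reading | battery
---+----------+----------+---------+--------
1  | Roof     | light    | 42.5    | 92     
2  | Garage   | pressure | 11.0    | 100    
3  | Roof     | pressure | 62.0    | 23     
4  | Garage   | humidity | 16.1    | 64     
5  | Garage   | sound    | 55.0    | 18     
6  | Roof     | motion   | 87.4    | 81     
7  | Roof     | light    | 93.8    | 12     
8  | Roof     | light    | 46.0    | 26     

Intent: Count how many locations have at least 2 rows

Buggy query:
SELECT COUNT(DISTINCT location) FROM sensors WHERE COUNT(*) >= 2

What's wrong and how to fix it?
Bug: COUNT(*) cannot appear in WHERE; the per-group count doesn't exist yet

Fix: Group first with HAVING COUNT(*) >= 2, then COUNT the resulting groups

Corrected query:
SELECT COUNT(*) FROM (SELECT location FROM sensors GROUP BY location HAVING COUNT(*) >= 2)

Result:
COUNT(*)
--------
2       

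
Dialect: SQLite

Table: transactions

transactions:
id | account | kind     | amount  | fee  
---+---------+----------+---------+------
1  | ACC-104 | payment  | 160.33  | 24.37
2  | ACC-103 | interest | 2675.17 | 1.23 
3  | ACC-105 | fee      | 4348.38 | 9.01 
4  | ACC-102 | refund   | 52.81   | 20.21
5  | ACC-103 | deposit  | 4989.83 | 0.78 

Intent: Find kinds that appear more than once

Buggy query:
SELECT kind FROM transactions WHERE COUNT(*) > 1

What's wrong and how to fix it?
Bug: WHERE can't reference COUNT(*); aggregates are computed after WHERE

Fix: GROUP BY kind, then filter groups with HAVING COUNT(*) > 1

Corrected query:
SELECT kind FROM transactions GROUP BY kind HAVING COUNT(*) > 1

Result:
(no rows)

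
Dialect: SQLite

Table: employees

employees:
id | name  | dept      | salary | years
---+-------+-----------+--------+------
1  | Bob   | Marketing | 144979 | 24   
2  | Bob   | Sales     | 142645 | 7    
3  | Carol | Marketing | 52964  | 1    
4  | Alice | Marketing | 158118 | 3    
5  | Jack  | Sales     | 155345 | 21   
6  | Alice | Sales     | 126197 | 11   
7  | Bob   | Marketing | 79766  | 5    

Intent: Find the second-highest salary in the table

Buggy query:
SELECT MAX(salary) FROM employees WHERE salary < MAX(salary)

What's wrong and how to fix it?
Bug: MAX(salary) on the right of the comparison is an aggregate-in-WHERE error

Fix: Compute the overall MAX in a subquery, then take MAX of rows below it

Corrected query:
SELECT MAX(salary) FROM employees WHERE salary < (SELECT MAX(salary) FROM employees)

Result:
MAX(salary)
-----------
155345     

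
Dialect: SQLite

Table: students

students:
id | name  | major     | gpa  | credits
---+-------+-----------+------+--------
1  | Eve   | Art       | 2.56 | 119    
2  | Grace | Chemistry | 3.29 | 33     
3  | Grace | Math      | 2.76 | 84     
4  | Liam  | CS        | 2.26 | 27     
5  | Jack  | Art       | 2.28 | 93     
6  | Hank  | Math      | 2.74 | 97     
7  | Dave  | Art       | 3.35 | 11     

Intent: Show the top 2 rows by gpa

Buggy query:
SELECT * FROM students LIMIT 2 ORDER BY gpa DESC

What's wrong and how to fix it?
Bug: ORDER BY cannot follow LIMIT; LIMIT is the final clause

Fix: Swap the clauses: ORDER BY first, then LIMIT

Corrected query:
SELECT * FROM students ORDER BY gpa DESC LIMIT 2

Result:
id | name  | major     | gpa  | credits
---+-------+-----------+------+--------
7  | Dave  | Art       | 3.35 | 11     
2  | Grace | Chemistry | 3.29 | 33     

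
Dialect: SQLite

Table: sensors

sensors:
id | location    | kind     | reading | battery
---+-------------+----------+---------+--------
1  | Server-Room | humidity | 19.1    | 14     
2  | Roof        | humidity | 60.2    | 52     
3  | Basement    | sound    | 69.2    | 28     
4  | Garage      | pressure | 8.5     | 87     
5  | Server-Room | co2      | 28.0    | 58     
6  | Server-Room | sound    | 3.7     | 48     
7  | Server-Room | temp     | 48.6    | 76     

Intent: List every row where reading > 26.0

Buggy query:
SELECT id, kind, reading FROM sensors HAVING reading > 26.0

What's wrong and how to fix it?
Bug: This is a non-aggregate query (no GROUP BY, no aggregates), so in SQLite the HAVING clause is invalid here; a row-level condition belongs in WHERE

Fix: Replace HAVING with WHERE since the condition applies to individual rows

Corrected query:
SELECT id, kind, reading FROM sensors WHERE reading > 26.0

Result:
id | kind     | reading
---+----------+--------
2  | humidity | 60.2   
3  | sound    | 69.2   
5  | co2      | 28     
7  | temp     | 48.6   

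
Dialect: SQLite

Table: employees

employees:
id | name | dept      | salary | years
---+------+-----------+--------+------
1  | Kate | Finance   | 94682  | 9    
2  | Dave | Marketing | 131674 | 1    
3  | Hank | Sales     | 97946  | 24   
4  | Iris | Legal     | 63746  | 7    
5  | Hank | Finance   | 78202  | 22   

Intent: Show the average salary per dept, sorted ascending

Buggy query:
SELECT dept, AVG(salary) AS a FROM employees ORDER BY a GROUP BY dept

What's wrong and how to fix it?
Bug: ORDER BY appears before GROUP BY; SQL clause order requires GROUP BY first

Fix: Move ORDER BY to the end, after GROUP BY

Corrected query:
SELECT dept, AVG(salary) AS a FROM employees GROUP BY dept ORDER BY a

Result:
dept      | a     
----------+-------
Legal     | 63746 
Finance   | 86442 
Sales     | 97946 
Marketing | 131674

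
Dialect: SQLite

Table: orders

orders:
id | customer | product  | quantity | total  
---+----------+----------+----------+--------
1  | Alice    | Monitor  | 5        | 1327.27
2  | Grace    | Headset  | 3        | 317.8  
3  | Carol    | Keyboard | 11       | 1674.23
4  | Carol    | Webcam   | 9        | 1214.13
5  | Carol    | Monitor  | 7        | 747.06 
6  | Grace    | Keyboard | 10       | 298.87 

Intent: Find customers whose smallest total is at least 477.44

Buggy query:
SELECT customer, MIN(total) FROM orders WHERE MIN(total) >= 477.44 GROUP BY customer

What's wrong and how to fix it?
Bug: Aggregates like MIN are computed per group after WHERE runs

Fix: Use HAVING for the per-group MIN condition

Corrected query:
SELECT customer, MIN(total) FROM orders GROUP BY customer HAVING MIN(total) >= 477.44

Result:
customer | MIN(total)
---------+-----------
Alice    | 1327.27   
Carol    | 747.06    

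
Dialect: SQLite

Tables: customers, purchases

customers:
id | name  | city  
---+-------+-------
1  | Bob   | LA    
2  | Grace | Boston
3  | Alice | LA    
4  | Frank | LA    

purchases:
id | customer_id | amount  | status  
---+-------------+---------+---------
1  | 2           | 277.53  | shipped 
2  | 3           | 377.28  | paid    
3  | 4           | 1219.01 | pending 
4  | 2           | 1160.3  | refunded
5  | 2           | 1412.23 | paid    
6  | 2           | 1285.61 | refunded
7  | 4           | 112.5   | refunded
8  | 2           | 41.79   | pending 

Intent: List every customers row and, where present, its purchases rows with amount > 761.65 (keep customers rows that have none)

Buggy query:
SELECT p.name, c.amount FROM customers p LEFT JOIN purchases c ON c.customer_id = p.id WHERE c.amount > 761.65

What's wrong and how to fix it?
Bug: Filtering c.amount in WHERE discards the NULL rows produced by LEFT JOIN, turning it into an inner join

Fix: Put 'c.amount > 761.65' in the JOIN's ON clause instead of WHERE

Corrected query:
SELECT p.name, c.amount FROM customers p LEFT JOIN purchases c ON c.customer_id = p.id AND c.amount > 761.65

Result:
name  | amount 
------+--------
Bob   | NULL   
Grace | 1160.3 
Grace | 1285.61
Grace | 1412.23
Alice | NULL   
Frank | 1219.01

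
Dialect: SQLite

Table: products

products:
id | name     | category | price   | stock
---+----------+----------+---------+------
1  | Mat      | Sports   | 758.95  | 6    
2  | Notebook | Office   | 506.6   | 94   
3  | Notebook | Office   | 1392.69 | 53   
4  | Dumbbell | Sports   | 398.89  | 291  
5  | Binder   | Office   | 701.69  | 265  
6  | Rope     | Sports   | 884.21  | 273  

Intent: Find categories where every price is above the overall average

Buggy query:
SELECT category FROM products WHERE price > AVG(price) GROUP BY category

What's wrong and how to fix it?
Bug: WHERE evaluates per row before aggregation, so AVG() is unavailable

Fix: Compute the overall average in a scalar subquery and compare each group's MIN against it in HAVING

Corrected query:
SELECT category FROM products GROUP BY category HAVING MIN(price) > (SELECT AVG(price) FROM products)

Result:
(no rows)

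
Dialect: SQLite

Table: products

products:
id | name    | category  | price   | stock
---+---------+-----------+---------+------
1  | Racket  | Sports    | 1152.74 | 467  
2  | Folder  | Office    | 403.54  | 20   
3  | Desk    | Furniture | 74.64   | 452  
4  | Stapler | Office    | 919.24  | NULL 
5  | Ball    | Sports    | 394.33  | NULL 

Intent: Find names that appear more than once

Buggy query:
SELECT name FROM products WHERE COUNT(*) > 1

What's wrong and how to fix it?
Bug: WHERE can't reference COUNT(*); aggregates are computed after WHERE

Fix: Group first, then use HAVING for the count condition

Corrected query:
SELECT name FROM products GROUP BY name HAVING COUNT(*) > 1

Result:
(no rows)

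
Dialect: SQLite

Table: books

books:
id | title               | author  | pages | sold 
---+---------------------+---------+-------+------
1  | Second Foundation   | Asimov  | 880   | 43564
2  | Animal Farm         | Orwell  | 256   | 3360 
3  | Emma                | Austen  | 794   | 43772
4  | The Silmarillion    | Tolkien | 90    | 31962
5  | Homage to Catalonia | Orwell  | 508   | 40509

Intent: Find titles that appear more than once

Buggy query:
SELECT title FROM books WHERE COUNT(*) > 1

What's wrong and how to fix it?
Bug: WHERE can't reference COUNT(*); aggregates are computed after WHERE

Fix: Group first, then use HAVING for the count condition

Corrected query:
SELECT title FROM books GROUP BY title HAVING COUNT(*) > 1

Result:
(no rows)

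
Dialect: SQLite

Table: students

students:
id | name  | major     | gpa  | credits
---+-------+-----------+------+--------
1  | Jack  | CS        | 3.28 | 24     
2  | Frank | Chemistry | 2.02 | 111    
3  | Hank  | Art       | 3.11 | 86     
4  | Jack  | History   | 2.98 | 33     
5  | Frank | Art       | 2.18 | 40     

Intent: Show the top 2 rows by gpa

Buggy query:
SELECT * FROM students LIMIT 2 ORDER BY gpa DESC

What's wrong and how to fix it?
Bug: LIMIT must come after ORDER BY

Fix: Swap the clauses: ORDER BY first, then LIMIT

Corrected query:
SELECT * FROM students ORDER BY gpa DESC LIMIT 2

Result:
id | name | major | gpa  | credits
---+------+-------+------+--------
1  | Jack | CS    | 3.28 | 24     
3  | Hank | Art   | 3.11 | 86     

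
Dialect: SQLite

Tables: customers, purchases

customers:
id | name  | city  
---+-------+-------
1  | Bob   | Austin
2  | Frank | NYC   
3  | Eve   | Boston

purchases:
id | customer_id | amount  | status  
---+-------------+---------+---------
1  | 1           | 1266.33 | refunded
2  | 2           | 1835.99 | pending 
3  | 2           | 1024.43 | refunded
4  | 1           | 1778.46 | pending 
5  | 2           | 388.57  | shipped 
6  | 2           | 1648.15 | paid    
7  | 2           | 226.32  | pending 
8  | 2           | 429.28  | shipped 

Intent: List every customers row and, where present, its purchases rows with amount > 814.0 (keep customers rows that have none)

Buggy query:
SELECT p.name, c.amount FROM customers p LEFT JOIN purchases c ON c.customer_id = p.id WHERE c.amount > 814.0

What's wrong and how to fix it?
Bug: Filtering c.amount in WHERE discards the NULL rows produced by LEFT JOIN, turning it into an inner join

Fix: Put 'c.amount > 814.0' in the JOIN's ON clause instead of WHERE

Corrected query:
SELECT p.name, c.amount FROM customers p LEFT JOIN purchases c ON c.customer_id = p.id AND c.amount > 814.0

Result:
name  | amount 
------+--------
Bob   | 1266.33
Bob   | 1778.46
Frank | 1024.43
Frank | 1648.15
Frank | 1835.99
Eve   | NULL   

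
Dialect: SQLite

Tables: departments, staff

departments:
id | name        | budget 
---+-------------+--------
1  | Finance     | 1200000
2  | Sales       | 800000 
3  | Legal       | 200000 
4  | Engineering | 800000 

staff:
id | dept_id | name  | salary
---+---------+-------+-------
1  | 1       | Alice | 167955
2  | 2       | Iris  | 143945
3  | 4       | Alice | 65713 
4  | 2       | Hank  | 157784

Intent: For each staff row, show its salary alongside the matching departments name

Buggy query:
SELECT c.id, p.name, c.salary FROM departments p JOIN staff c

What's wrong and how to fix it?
Bug: Missing join condition: each staff row is matched to all departments rows instead of just its own

Fix: Add ON c.dept_id = p.id to the JOIN

Corrected query:
SELECT c.id, p.name, c.salary FROM departments p JOIN staff c ON c.dept_id = p.id

Result:
id | name        | salary
---+-------------+-------
1  | Finance     | 167955
2  | Sales       | 143945
3  | Engineering | 65713 
4  | Sales       | 157784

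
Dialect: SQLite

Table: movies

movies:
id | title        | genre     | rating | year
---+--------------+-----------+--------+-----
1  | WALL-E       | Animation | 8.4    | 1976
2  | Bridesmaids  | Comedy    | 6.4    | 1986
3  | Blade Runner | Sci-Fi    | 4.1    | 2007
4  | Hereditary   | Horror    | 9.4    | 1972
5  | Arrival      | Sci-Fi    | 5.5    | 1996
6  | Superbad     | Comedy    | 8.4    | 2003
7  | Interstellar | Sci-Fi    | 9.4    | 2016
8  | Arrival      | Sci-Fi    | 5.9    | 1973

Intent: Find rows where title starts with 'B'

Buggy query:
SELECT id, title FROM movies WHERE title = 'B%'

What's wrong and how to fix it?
Bug: '=' compares the literal string including the % character; pattern matching needs LIKE

Fix: Replace '=' with LIKE so 'B%' is treated as a pattern

Corrected query:
SELECT id, title FROM movies WHERE title LIKE 'B%'

Result:
id | title       
---+-------------
2  | Bridesmaids 
3  | Blade Runner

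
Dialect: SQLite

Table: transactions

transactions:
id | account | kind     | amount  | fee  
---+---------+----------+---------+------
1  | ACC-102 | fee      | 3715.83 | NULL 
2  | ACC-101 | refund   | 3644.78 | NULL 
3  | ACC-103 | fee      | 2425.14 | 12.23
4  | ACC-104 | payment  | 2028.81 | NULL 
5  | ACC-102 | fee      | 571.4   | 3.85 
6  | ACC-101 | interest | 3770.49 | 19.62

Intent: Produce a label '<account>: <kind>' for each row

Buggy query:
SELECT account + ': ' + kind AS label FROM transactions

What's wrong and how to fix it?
Bug: SQLite uses || for string concatenation; + coerces text to numbers (yielding 0)

Fix: Use the || operator for string concatenation

Corrected query:
SELECT account || ': ' || kind AS label FROM transactions

Result:
label            
-----------------
ACC-102: fee     
ACC-101: refund  
ACC-103: fee     
ACC-104: payment 
ACC-102: fee     
ACC-101: interest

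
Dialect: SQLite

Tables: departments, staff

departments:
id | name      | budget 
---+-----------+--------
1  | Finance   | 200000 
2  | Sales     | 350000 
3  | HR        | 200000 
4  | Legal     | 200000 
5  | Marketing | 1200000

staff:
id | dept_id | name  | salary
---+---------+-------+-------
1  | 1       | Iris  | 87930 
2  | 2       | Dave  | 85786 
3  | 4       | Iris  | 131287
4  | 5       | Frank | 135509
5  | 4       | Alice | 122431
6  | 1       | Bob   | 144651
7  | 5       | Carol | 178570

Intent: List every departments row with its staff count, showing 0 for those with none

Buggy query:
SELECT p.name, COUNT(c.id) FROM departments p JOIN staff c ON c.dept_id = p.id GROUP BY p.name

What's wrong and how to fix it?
Bug: INNER JOIN drops departments rows that have no matching staff rows

Fix: Use LEFT JOIN so parents without children still appear (COUNT(c.id) gives 0)

Corrected query:
SELECT p.name, COUNT(c.id) FROM departments p LEFT JOIN staff c ON c.dept_id = p.id GROUP BY p.name

Result:
name      | COUNT(c.id)
----------+------------
Finance   | 2          
HR        | 0          
Legal     | 2          
Marketing | 2          
Sales     | 1          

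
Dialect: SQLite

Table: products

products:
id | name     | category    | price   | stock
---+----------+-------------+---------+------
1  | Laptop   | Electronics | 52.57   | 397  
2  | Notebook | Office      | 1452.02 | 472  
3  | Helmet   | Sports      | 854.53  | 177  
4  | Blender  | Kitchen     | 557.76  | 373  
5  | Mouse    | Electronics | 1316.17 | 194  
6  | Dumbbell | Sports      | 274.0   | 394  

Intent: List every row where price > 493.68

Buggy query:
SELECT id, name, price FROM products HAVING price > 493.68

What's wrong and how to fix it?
Bug: HAVING filters the output of aggregation, but this query has no GROUP BY and no aggregate functions, so SQLite rejects it (HAVING clause on a non-aggregate query); the condition here is per row

Fix: Use WHERE for row-level filtering

Corrected query:
SELECT id, name, price FROM products WHERE price > 493.68

Result:
id | name     | price  
---+----------+--------
2  | Notebook | 1452.02
3  | Helmet   | 854.53 
4  | Blender  | 557.76 
5  | Mouse    | 1316.17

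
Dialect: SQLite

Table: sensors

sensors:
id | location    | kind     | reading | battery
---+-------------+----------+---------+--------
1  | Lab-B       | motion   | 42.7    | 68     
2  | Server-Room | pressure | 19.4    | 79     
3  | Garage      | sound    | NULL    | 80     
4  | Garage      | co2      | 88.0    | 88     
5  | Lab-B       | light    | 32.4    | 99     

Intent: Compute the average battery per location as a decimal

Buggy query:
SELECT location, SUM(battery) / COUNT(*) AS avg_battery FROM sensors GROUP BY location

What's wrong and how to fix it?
Bug: Both operands are integers, so '/' performs integer division and truncates

Fix: Multiply by 1.0 (or CAST to REAL) to force floating-point division

Corrected query:
SELECT location, SUM(battery) * 1.0 / COUNT(*) AS avg_battery FROM sensors GROUP BY location

Result:
location    | avg_battery
------------+------------
Garage      | 84         
Lab-B       | 83.5       
Server-Room | 79         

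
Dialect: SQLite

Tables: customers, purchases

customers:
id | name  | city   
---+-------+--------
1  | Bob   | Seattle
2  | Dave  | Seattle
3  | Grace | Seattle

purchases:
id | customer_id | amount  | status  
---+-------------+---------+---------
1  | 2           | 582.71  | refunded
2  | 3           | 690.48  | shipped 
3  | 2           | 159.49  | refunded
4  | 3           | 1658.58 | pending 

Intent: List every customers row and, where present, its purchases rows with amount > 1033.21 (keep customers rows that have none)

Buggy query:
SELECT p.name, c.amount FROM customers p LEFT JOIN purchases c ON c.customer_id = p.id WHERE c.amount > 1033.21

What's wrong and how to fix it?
Bug: Filtering c.amount in WHERE discards the NULL rows produced by LEFT JOIN, turning it into an inner join

Fix: Move the right-table condition into the ON clause so unmatched parents are kept

Corrected query:
SELECT p.name, c.amount FROM customers p LEFT JOIN purchases c ON c.customer_id = p.id AND c.amount > 1033.21

Result:
name  | amount 
------+--------
Bob   | NULL   
Dave  | NULL   
Grace | 1658.58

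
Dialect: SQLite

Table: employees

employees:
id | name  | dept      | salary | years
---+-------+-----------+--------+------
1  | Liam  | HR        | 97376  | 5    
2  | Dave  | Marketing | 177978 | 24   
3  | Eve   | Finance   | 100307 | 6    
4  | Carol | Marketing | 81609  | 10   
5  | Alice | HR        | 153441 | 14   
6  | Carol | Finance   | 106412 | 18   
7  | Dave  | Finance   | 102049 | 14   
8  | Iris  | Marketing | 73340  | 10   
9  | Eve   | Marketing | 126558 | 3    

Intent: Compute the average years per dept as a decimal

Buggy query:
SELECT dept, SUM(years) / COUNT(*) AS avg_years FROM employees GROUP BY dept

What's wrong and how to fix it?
Bug: Both operands are integers, so '/' performs integer division and truncates

Fix: Cast one side to REAL so the division keeps the fractional part

Corrected query:
SELECT dept, SUM(years) * 1.0 / COUNT(*) AS avg_years FROM employees GROUP BY dept

Result:
dept      | avg_years
----------+----------
Finance   | 12.666667
HR        | 9.5      
Marketing | 11.75    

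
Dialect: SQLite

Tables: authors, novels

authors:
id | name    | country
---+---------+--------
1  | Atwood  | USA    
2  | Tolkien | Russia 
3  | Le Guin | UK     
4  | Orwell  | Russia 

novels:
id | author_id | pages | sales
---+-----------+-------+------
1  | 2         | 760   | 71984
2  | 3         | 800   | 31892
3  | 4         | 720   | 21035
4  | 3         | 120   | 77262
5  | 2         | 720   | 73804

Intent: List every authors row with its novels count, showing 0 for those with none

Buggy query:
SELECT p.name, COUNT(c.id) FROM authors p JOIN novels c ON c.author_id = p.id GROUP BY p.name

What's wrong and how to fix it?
Bug: INNER JOIN drops authors rows that have no matching novels rows

Fix: Switch to LEFT JOIN to retain unmatched parent rows

Corrected query:
SELECT p.name, COUNT(c.id) FROM authors p LEFT JOIN novels c ON c.author_id = p.id GROUP BY p.name

Result:
name    | COUNT(c.id)
--------+------------
Atwood  | 0          
Le Guin | 2          
Orwell  | 1          
Tolkien | 2          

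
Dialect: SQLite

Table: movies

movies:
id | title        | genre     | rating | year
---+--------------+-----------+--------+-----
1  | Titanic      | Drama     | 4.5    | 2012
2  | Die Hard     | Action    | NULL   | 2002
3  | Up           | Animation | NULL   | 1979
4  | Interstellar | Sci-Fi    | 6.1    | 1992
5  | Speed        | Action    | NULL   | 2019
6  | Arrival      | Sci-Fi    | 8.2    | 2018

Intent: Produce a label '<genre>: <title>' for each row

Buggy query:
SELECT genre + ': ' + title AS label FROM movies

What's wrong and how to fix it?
Bug: SQLite uses || for string concatenation; + coerces text to numbers (yielding 0)

Fix: Replace + with || to concatenate text

Corrected query:
SELECT genre || ': ' || title AS label FROM movies

Result:
label               
--------------------
Drama: Titanic      
Action: Die Hard    
Animation: Up       
Sci-Fi: Interstellar
Action: Speed       
Sci-Fi: Arrival     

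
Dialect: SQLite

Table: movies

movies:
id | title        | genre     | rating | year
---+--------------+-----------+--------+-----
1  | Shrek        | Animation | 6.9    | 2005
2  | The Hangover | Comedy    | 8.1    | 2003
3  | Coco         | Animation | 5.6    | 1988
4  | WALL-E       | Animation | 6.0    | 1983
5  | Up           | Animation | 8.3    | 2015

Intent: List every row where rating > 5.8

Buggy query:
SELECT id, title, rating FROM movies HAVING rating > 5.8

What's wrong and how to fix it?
Bug: HAVING filters the output of aggregation, but this query has no GROUP BY and no aggregate functions, so SQLite rejects it (HAVING clause on a non-aggregate query); the condition here is per row

Fix: Replace HAVING with WHERE since the condition applies to individual rows

Corrected query:
SELECT id, title, rating FROM movies WHERE rating > 5.8

Result:
id | title        | rating
---+--------------+-------
1  | Shrek        | 6.9   
2  | The Hangover | 8.1   
4  | WALL-E       | 6     
5  | Up           | 8.3   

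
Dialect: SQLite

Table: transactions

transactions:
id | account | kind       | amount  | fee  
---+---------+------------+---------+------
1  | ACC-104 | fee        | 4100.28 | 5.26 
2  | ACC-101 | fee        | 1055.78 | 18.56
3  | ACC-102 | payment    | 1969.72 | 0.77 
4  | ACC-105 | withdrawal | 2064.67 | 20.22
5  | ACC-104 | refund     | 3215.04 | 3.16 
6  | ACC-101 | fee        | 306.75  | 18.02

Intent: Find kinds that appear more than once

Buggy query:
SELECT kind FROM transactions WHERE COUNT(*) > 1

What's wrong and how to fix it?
Bug: WHERE can't reference COUNT(*); aggregates are computed after WHERE

Fix: Group first, then use HAVING for the count condition

Corrected query:
SELECT kind FROM transactions GROUP BY kind HAVING COUNT(*) > 1

Result:
kind
----
fee 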